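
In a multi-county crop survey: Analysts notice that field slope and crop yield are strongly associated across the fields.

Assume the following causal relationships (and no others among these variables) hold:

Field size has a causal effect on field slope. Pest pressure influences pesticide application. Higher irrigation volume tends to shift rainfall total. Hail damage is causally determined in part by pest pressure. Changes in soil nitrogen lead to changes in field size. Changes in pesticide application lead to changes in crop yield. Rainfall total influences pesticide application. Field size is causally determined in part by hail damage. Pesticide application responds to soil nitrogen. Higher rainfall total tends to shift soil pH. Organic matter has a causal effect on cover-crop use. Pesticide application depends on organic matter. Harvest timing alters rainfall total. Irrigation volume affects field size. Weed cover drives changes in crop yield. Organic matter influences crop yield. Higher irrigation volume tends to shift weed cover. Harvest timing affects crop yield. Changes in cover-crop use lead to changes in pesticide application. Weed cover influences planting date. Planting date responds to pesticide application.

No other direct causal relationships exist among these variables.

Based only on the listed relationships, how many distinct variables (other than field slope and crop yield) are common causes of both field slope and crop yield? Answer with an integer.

3

The common causes are: irrigation volume (to field slope via irrigation volume → field size → field slope; to crop yield via irrigation volume → weed cover → crop yield); pest pressure (to field slope via pest pressure → hail damage → field size → field slope; to crop yield via pest pressure → pesticide application → crop yield); soil nitrogen (to field slope via soil nitrogen → field size → field slope; to crop yield via soil nitrogen → pesticide application → crop yield).
Every other variable lacks a causal path to at least one of field slope and crop yield.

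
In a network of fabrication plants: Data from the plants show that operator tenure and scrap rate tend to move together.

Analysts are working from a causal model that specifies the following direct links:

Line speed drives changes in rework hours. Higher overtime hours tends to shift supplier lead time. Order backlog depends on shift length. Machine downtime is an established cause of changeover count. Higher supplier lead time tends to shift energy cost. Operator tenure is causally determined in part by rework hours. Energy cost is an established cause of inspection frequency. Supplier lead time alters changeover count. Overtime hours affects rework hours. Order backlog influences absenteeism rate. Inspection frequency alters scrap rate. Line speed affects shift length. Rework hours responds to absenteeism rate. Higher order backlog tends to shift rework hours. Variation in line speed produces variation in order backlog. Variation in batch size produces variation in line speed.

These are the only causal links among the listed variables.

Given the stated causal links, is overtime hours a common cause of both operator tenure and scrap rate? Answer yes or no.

Overtime hours has a causal path to operator tenure (overtime hours → rework hours → operator tenure) and to scrap rate (overtime hours → supplier lead time → energy cost → inspection frequency → scrap rate), so it is a common cause of both — a confounder.

yes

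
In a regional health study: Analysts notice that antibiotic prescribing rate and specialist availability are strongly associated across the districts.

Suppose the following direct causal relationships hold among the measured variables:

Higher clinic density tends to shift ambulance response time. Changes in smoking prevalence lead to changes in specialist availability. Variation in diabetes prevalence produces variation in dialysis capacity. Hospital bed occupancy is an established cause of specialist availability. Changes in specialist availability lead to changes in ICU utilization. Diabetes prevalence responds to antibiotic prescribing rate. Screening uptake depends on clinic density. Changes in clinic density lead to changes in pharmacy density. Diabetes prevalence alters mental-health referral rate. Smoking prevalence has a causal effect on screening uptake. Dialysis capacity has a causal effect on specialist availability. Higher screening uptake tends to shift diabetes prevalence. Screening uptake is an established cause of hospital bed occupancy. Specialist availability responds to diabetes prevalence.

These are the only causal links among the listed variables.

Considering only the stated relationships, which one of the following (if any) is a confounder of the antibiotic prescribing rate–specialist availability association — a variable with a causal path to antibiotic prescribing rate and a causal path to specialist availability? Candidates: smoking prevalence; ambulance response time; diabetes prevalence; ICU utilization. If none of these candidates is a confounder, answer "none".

None of the listed candidates has causal paths to both antibiotic prescribing rate and specialist availability in the stated relationships, so none is a common cause.

none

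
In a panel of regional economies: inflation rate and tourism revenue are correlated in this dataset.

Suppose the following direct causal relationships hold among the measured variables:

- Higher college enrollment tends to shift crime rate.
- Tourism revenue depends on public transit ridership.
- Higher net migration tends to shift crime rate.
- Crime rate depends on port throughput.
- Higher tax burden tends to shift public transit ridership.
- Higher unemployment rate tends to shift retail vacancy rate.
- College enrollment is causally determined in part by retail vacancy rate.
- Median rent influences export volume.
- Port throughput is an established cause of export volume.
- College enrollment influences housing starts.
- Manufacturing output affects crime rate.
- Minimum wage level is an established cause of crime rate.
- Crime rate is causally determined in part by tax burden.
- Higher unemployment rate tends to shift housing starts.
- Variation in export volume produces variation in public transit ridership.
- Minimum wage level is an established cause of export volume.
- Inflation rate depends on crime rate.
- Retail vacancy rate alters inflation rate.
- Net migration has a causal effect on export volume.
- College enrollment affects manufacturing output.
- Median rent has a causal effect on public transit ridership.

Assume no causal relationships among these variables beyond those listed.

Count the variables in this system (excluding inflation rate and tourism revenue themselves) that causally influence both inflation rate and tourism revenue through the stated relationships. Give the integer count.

The common causes are: minimum wage level (to inflation rate via minimum wage level → crime rate → inflation rate; to tourism revenue via minimum wage level → export volume → public transit ridership → tourism revenue); net migration (to inflation rate via net migration → crime rate → inflation rate; to tourism revenue via net migration → export volume → public transit ridership → tourism revenue); port throughput (to inflation rate via port throughput → crime rate → inflation rate; to tourism revenue via port throughput → export volume → public transit ridership → tourism revenue); tax burden (to inflation rate via tax burden → crime rate → inflation rate; to tourism revenue via tax burden → public transit ridership → tourism revenue).
Every other variable lacks a causal path to at least one of inflation rate and tourism revenue.

4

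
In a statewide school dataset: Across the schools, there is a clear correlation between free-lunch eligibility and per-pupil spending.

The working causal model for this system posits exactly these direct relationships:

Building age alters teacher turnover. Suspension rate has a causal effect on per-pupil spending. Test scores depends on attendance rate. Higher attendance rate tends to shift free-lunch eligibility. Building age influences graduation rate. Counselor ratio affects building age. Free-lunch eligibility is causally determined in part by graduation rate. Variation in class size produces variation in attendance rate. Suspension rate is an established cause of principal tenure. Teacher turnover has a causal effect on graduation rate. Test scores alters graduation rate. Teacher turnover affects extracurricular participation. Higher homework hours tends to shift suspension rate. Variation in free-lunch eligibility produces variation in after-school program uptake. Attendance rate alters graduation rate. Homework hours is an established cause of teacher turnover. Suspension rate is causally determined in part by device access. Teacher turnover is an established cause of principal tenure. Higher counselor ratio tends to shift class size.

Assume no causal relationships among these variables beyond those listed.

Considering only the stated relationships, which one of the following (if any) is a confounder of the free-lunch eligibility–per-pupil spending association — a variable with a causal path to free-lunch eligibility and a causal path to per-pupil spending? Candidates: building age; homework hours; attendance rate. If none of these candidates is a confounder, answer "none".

Homework hours causes free-lunch eligibility (homework hours → teacher turnover → graduation rate → free-lunch eligibility) and also causes per-pupil spending (homework hours → suspension rate → per-pupil spending); it is a common cause of both.
Each of the other candidates lacks a causal path to at least one of free-lunch eligibility and per-pupil spending, so they do not confound the relationship.

homework hours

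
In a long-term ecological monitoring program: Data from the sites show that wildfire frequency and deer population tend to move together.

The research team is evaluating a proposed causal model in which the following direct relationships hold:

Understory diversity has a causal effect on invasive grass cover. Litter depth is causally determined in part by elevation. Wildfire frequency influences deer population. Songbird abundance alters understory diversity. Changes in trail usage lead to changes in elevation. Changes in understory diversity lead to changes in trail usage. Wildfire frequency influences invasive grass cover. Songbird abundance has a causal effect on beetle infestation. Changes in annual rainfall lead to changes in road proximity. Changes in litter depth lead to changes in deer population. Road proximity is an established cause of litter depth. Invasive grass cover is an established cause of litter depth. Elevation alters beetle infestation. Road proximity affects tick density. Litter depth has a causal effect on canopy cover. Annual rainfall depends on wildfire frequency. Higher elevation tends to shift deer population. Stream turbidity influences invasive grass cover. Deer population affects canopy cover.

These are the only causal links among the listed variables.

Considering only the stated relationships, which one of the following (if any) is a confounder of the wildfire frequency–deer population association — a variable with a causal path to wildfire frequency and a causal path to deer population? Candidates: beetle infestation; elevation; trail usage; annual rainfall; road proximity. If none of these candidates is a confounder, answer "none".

None of the listed candidates has causal paths to both wildfire frequency and deer population in the stated relationships, so none is a common cause.

none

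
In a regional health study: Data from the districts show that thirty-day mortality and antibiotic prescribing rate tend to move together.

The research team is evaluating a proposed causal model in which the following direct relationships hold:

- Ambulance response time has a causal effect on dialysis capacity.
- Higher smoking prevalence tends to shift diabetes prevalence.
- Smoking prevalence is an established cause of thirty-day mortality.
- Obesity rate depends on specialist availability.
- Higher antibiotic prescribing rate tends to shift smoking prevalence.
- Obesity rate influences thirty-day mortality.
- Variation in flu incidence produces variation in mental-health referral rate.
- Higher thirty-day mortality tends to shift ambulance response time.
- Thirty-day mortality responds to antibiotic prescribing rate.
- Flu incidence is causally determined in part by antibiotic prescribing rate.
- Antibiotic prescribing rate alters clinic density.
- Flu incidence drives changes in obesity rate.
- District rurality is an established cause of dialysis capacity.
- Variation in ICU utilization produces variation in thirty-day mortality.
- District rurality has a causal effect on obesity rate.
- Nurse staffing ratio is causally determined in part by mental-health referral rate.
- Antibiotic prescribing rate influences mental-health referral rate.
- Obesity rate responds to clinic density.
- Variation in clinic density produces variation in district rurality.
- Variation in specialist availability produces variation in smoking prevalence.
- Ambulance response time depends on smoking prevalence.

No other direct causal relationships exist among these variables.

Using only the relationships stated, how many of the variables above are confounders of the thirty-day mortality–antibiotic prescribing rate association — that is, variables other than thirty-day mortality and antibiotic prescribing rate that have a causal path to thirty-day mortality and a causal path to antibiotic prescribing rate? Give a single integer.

No listed variable has a causal path to both thirty-day mortality and antibiotic prescribing rate, so there are no common causes.

0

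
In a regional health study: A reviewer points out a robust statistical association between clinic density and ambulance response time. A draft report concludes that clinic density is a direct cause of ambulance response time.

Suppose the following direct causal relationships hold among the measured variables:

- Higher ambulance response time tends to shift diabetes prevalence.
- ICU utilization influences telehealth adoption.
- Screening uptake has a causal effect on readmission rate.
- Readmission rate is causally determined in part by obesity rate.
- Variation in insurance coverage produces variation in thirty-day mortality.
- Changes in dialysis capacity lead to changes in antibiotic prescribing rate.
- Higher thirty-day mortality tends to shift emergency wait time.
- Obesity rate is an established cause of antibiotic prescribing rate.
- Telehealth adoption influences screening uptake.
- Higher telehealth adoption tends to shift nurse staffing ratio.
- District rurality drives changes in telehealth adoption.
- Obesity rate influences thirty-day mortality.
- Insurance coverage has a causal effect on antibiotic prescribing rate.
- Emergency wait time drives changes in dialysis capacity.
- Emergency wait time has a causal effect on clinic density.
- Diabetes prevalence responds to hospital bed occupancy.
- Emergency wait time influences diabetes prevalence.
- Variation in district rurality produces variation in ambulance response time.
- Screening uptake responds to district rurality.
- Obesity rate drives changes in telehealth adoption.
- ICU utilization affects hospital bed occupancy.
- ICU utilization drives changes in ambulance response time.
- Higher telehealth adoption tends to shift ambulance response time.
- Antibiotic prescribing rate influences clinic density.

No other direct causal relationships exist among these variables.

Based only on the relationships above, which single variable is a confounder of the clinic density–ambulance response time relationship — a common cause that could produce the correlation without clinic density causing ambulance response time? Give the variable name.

Obesity rate has a causal path to clinic density (obesity rate → antibiotic prescribing rate → clinic density) and a separate causal path to ambulance response time (obesity rate → telehealth adoption → ambulance response time), so it is a common cause of both.
No stated relationship gives clinic density a causal route to ambulance response time, so the correlation is explained by the shared upstream cause rather than a direct effect.

obesity rate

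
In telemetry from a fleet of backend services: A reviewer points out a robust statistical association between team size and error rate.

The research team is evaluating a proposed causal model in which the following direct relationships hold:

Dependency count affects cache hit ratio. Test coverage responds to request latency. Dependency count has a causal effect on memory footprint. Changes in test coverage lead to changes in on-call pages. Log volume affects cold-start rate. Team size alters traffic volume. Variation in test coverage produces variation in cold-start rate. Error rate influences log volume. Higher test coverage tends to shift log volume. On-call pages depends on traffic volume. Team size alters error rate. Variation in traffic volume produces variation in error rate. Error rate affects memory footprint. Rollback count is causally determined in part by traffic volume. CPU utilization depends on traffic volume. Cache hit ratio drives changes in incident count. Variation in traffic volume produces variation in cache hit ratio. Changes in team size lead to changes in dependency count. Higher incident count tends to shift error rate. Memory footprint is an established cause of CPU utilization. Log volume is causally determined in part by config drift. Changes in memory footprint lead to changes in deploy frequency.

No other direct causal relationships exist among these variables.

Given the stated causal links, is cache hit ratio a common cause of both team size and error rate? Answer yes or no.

no

Cache hit ratio has no stated causal path to team size. A confounder must cause both variables, so cache hit ratio does not qualify.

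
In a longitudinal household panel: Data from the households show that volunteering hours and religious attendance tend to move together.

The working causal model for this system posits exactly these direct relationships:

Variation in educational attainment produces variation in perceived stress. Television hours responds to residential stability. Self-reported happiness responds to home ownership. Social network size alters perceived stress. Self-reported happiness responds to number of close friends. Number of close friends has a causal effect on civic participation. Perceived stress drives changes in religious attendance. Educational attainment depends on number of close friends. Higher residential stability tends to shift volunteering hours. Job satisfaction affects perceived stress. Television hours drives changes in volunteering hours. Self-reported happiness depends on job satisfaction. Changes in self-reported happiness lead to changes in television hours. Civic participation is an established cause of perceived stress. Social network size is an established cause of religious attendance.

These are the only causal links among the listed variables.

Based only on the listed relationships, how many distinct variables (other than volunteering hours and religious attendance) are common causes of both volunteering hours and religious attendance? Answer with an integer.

2

The common causes are: job satisfaction (to volunteering hours via job satisfaction → self-reported happiness → television hours → volunteering hours; to religious attendance via job satisfaction → perceived stress → religious attendance); number of close friends (to volunteering hours via number of close friends → self-reported happiness → television hours → volunteering hours; to religious attendance via number of close friends → educational attainment → perceived stress → religious attendance).
Every other variable lacks a causal path to at least one of volunteering hours and religious attendance.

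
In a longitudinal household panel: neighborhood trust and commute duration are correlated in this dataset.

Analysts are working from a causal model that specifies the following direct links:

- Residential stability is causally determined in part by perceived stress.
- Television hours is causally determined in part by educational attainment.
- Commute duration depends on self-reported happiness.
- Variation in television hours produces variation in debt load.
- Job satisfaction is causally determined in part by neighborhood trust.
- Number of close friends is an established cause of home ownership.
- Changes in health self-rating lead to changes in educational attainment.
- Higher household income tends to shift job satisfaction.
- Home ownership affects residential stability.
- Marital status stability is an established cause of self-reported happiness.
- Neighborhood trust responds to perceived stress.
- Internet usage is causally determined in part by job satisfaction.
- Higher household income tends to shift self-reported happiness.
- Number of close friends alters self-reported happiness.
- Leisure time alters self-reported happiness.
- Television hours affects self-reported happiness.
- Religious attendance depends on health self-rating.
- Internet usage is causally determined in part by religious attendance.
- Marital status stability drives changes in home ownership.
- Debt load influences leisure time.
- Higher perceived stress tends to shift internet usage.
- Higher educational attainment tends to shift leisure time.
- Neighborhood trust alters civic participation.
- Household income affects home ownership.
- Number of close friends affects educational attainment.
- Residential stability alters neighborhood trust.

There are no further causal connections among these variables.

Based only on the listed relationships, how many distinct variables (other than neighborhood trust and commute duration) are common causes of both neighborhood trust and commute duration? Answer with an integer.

The common causes are: household income (to neighborhood trust via household income → home ownership → residential stability → neighborhood trust; to commute duration via household income → self-reported happiness → commute duration); marital status stability (to neighborhood trust via marital status stability → home ownership → residential stability → neighborhood trust; to commute duration via marital status stability → self-reported happiness → commute duration); number of close friends (to neighborhood trust via number of close friends → home ownership → residential stability → neighborhood trust; to commute duration via number of close friends → self-reported happiness → commute duration).
Every other variable lacks a causal path to at least one of neighborhood trust and commute duration.

3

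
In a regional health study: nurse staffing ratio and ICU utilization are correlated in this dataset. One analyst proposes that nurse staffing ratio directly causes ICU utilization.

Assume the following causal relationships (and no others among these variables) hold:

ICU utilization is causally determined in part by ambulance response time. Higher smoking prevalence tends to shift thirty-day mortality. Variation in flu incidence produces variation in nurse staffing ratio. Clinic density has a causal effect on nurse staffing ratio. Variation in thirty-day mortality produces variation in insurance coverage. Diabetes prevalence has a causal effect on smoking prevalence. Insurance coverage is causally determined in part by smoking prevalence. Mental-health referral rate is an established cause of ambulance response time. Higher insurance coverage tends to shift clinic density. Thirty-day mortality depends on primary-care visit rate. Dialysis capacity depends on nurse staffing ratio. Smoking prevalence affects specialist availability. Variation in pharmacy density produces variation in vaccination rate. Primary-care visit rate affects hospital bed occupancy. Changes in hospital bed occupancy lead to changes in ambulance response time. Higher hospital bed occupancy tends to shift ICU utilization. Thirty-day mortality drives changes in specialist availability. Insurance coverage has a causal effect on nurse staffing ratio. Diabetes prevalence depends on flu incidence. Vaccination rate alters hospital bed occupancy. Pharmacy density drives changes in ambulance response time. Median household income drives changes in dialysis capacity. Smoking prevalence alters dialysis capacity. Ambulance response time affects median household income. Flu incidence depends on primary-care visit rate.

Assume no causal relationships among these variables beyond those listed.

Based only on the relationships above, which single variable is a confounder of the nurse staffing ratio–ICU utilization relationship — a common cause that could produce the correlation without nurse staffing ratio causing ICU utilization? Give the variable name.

primary-care visit rate

Primary-care visit rate has a causal path to nurse staffing ratio (primary-care visit rate → flu incidence → nurse staffing ratio) and a separate causal path to ICU utilization (primary-care visit rate → hospital bed occupancy → ICU utilization), so it is a common cause of both.
No stated relationship gives nurse staffing ratio a causal route to ICU utilization, so the correlation is explained by the shared upstream cause rather than a direct effect.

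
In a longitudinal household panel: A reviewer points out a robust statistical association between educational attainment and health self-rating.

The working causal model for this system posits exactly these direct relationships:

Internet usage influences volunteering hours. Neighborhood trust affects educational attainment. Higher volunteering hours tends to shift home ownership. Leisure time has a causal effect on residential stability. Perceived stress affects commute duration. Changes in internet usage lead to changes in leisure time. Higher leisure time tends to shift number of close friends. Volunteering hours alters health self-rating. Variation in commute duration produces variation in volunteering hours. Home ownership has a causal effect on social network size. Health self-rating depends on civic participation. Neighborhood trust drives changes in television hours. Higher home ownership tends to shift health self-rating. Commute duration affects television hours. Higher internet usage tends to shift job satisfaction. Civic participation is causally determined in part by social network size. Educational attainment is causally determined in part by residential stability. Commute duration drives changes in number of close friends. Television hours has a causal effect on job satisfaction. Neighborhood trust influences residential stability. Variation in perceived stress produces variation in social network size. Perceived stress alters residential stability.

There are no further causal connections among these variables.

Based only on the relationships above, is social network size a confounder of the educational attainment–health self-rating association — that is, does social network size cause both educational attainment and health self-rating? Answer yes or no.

Social network size has no stated causal path to educational attainment. A confounder must cause both variables, so social network size does not qualify.

no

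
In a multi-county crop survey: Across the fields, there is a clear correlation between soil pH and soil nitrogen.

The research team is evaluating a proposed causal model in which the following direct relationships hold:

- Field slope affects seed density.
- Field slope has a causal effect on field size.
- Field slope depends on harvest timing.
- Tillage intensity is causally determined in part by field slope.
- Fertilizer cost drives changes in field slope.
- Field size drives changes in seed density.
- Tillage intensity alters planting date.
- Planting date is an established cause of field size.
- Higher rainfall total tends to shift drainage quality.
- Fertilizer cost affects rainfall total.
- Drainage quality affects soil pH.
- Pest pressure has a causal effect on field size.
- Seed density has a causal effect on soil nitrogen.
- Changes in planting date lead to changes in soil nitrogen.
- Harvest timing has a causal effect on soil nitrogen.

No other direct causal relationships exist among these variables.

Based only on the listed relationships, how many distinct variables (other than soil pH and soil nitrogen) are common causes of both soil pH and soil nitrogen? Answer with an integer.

1

The common causes are: fertilizer cost (to soil pH via fertilizer cost → rainfall total → drainage quality → soil pH; to soil nitrogen via fertilizer cost → field slope → seed density → soil nitrogen).
Every other variable lacks a causal path to at least one of soil pH and soil nitrogen.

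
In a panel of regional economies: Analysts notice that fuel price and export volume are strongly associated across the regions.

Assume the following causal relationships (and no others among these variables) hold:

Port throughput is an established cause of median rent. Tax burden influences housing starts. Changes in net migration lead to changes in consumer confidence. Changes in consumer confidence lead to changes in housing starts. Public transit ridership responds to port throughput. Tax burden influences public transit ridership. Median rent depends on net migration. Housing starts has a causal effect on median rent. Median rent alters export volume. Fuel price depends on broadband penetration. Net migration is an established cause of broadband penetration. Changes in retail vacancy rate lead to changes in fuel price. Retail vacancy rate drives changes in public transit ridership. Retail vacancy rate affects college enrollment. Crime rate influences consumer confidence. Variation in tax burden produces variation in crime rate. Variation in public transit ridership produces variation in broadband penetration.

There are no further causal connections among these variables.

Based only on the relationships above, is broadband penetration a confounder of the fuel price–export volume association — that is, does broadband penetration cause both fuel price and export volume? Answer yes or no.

no

Broadband penetration has no stated causal path to export volume. A confounder must cause both variables, so broadband penetration does not qualify.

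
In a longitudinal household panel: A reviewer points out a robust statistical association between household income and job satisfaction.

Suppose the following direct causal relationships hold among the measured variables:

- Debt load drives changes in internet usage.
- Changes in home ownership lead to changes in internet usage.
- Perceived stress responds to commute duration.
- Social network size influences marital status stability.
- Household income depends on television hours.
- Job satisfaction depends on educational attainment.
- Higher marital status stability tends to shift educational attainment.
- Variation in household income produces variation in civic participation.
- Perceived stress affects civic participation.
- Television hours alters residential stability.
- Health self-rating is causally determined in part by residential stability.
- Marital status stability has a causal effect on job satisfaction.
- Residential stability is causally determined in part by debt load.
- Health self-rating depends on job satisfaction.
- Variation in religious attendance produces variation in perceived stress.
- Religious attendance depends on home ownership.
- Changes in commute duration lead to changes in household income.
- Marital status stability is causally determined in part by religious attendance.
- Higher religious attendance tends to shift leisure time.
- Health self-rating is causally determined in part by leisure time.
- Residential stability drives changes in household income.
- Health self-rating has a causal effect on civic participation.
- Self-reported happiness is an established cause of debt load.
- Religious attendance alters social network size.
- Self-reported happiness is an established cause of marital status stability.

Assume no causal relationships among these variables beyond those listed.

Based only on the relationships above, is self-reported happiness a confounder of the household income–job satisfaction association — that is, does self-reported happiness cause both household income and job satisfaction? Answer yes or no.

Self-reported happiness has a causal path to household income (self-reported happiness → debt load → residential stability → household income) and to job satisfaction (self-reported happiness → marital status stability → job satisfaction), so it is a common cause of both — a confounder.

yes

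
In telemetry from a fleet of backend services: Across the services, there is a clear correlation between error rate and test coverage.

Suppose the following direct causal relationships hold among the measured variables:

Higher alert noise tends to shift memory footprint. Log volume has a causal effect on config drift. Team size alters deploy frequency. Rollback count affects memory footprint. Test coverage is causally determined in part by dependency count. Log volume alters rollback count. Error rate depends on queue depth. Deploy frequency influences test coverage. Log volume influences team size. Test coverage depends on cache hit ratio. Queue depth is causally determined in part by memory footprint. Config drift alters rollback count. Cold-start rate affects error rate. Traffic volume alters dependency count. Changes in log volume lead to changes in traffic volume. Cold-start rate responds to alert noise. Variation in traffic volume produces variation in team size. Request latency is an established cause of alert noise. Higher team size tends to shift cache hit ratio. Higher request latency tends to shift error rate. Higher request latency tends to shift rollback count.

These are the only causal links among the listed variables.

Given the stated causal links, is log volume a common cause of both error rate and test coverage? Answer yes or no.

yes

Log volume has a causal path to error rate (log volume → rollback count → memory footprint → queue depth → error rate) and to test coverage (log volume → team size → cache hit ratio → test coverage), so it is a common cause of both — a confounder.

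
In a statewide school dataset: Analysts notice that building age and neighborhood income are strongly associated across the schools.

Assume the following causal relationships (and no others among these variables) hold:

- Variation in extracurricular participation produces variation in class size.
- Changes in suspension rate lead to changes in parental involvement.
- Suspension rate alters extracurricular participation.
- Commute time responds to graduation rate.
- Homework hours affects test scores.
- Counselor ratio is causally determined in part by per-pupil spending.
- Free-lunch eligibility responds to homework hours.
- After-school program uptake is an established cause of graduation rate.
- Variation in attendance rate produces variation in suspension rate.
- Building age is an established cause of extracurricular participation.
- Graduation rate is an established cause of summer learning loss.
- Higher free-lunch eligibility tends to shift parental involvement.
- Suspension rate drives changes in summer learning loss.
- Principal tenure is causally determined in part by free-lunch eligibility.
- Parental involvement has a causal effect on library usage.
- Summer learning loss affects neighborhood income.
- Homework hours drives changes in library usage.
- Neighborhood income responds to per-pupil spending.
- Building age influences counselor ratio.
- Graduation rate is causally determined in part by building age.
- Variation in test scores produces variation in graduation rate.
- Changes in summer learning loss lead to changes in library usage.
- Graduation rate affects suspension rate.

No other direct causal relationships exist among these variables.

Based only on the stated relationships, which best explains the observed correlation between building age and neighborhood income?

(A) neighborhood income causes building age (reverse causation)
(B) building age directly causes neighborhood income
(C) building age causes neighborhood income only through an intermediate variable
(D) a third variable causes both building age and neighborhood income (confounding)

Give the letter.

C

Building age reaches neighborhood income through building age → graduation rate → summer learning loss → neighborhood income — an indirect causal chain with no direct building age → neighborhood income link. No variable causes both building age and neighborhood income, so confounding is ruled out; the effect is mediated.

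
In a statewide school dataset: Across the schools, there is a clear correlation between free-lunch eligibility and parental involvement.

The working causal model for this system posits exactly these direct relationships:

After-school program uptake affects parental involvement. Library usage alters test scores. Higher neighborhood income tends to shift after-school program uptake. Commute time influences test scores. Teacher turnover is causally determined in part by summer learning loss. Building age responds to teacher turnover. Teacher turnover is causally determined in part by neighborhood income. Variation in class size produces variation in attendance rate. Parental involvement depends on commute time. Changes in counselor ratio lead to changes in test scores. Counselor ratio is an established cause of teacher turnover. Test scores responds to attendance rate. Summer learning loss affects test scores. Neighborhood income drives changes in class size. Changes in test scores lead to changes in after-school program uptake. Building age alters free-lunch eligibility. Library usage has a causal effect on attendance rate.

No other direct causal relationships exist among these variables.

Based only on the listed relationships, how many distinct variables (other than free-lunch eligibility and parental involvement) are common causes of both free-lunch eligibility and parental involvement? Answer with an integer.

3

The common causes are: counselor ratio (to free-lunch eligibility via counselor ratio → teacher turnover → building age → free-lunch eligibility; to parental involvement via counselor ratio → test scores → after-school program uptake → parental involvement); neighborhood income (to free-lunch eligibility via neighborhood income → teacher turnover → building age → free-lunch eligibility; to parental involvement via neighborhood income → after-school program uptake → parental involvement); summer learning loss (to free-lunch eligibility via summer learning loss → teacher turnover → building age → free-lunch eligibility; to parental involvement via summer learning loss → test scores → after-school program uptake → parental involvement).
Every other variable lacks a causal path to at least one of free-lunch eligibility and parental involvement.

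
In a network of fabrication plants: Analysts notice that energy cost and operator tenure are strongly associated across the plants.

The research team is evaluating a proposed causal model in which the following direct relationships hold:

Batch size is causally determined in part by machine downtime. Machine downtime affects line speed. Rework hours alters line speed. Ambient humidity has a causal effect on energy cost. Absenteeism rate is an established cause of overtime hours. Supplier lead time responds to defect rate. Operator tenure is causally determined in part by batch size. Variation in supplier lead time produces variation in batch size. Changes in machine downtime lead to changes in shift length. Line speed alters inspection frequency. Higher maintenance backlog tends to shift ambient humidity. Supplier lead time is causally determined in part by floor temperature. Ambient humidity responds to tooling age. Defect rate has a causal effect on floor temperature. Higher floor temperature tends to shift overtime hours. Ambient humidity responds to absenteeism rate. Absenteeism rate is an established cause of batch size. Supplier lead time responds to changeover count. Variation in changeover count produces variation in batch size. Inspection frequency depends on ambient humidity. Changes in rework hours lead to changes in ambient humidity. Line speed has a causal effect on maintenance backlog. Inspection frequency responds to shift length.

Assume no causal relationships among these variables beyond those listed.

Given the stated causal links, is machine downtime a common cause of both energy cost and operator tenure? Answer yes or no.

yes

Machine downtime has a causal path to energy cost (machine downtime → line speed → maintenance backlog → ambient humidity → energy cost) and to operator tenure (machine downtime → batch size → operator tenure), so it is a common cause of both — a confounder.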